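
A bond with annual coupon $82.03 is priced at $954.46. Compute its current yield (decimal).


Formula: Current yield = annual coupon / price
Substituting: CY = $82.03 / $954.46
CY = 0.085944

0.085944


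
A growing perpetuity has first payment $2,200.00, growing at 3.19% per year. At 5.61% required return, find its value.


Formula: PV = C / (r - g)
Spread: r - g = 0.0561 - 0.0319 = 0.0242
Substituting: PV = $2,200.00 / 0.0242
PV = $90,909.09

$90,909.09


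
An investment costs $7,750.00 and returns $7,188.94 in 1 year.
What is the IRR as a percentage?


Formula: IRR = C1/C0 - 1
Substituting: IRR = $7,188.94 / $7,750.00 - 1
Ratio: 0.927605 - 1 = -0.072395
IRR = -7.2395%

-7.2395%


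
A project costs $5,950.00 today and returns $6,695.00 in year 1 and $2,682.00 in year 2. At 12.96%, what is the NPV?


Formula: NPV = C0 + C1/(1+r) + C2/(1+r)^2
Discount C1: $6,695.00 / (1 + 0.1296) = $5,926.88
Discount C2: $2,682.00 / (1 + 0.1296)^2 = $2,101.89
NPV = -$5,950.00 + $5,926.88 + $2,101.89 = $2,078.76

$2,078.76


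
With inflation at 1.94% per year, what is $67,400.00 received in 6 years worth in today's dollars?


Formula: Real value = nominal / (1 + inflation)^years
Price level: (1 + 0.0194)^6 = 1.122194
Real value = $67,400.00 / 1.122194 = $60,060.94

$60,060.94


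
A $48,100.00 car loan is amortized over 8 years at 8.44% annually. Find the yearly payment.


Formula: PMT = PV * r / (1 - (1+r)^(-n))
Denominator: 1 - (1 + 0.0844)^(-8) = 0.477021
Numerator: $48,100.00 * 0.0844 = 4059.64
PMT = 4059.64 / 0.477021 = $8,510.39

$8,510.39


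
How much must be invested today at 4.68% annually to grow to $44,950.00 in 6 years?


Formula: PV = FV / (1 + r)^n
Substituting: PV = $44,950.00 / (1 + 0.0468)^6
Discount factor: (1.0468)^6 = 1.315777
PV = $44,950.00 / 1.315777 = $34,162.32

$34,162.32


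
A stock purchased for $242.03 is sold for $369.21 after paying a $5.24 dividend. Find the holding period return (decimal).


Formula: HPR = (P1 - P0 + D) / P0
Gain: $369.21 - $242.03 + $5.24 = $132.42
HPR = $132.42 / $242.03 = 0.5471

0.5471


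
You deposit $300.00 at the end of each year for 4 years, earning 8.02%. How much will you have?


Formula: FV = PMT * ((1+r)^n - 1) / r
Growth factor: (1 + 0.0802)^4 = 1.361497
Numerator: 1.361497 - 1 = 0.361497
FV = $300.00 * 0.361497 / 0.0802 = $1,352.23

$1,352.23


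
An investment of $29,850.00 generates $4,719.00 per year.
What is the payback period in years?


Formula: Payback = investment / annual cash flow
Substituting: Payback = $29,850.00 / $4,719.00
Payback = 6.3255 years

6.3255 years


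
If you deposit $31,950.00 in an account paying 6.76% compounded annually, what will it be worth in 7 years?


Formula: FV = P * (1 + r)^n
Substituting: FV = $31,950.00 * (1 + 0.0676)^7
Growth factor: (1.0676)^7 = 1.580738
FV = $31,950.00 * 1.580738 = $50,504.59

$50,504.59


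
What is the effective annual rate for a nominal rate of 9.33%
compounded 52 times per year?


Formula: EAR = (1 + r/m)^m - 1
Period rate: r/m = 0.0933 / 52 = 0.001794
Compounding: (1 + 0.001794)^52 = 1.097699
EAR = 1.097699 - 1 = 0.097699

0.097699


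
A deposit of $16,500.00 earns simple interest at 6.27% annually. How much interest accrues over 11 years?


Formula: I = P * r * t
Substituting: I = $16,500.00 * 0.0627 * 11
Step: I = $16,500.00 * 0.6897
I = $11,380.05

$11,380.05


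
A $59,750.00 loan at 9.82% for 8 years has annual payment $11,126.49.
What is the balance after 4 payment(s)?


Formula: Balance = PV*(1+r)^k - PMT*((1+r)^k - 1)/r
Growth: (1 + 0.0982)^4 = 1.45454
Accumulated factor: ((1+r)^k - 1)/r = 4.62872
Balance = $59,750.00 * 1.45454 - $11,126.49 * 4.62872
Balance = $35,407.38

$35,407.38


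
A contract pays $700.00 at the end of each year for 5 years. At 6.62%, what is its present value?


Formula: PV = PMT * (1 - (1+r)^(-n)) / r
Discount factor: (1 + 0.0662)^(-5) = 0.725783
Bracket: 1 - 0.725783 = 0.274217
PV = $700.00 * 0.274217 / 0.0662 = $2,899.58

$2,899.58


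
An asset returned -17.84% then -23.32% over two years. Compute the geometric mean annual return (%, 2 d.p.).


Formula: Geometric mean = ((1+r1)*(1+r2))^(1/2) - 1
Product: (1 + -0.1784) * (1 + -0.2332) = 0.8216 * 0.7668 = 0.630003
Square root: 0.630003^0.5 = 0.793727
Geometric mean = 0.793727 - 1 = -0.206273
As percentage: -20.63%

-20.63%


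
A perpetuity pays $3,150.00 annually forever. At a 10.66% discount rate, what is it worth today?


Formula: PV = C / r
Substituting: PV = $3,150.00 / 0.1066
PV = $29,549.72

$29,549.72


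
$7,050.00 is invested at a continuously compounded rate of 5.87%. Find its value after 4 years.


Formula: FV = P * e^(r*t)
Exponent: r*t = 0.0587 * 4 = 0.2348
e^(0.2348) = 1.264656
FV = $7,050.00 * 1.264656 = $8,915.82

$8,915.82


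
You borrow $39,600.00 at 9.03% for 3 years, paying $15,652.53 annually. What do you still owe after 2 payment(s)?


Formula: Balance = PV*(1+r)^k - PMT*((1+r)^k - 1)/r
Growth: (1 + 0.0903)^2 = 1.188754
Accumulated factor: ((1+r)^k - 1)/r = 2.0903
Balance = $39,600.00 * 1.188754 - $15,652.53 * 2.0903
Balance = $14,356.18

$14,356.18


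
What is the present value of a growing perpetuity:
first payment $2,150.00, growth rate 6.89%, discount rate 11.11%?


Formula: PV = C / (r - g)
Spread: r - g = 0.1111 - 0.0689 = 0.0422
Substituting: PV = $2,150.00 / 0.0422
PV = $50,947.87

$50,947.87


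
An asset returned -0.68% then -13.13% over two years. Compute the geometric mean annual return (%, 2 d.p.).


Formula: Geometric mean = ((1+r1)*(1+r2))^(1/2) - 1
Product: (1 + -0.0068) * (1 + -0.1313) = 0.9932 * 0.8687 = 0.862793
Square root: 0.862793^0.5 = 0.928866
Geometric mean = 0.928866 - 1 = -0.071134
As percentage: -7.11%

-7.11%


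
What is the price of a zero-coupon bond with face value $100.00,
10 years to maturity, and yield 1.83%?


Formula: Price = FV / (1 + r)^n
Substituting: Price = $100.00 / (1 + 0.0183)^10
Discount factor: (1.0183)^10 = 1.19883
Price = $100.00 / 1.19883 = $83.41

$83.41


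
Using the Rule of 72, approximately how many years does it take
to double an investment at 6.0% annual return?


Formula: Years ≈ 72 / r
Substituting: Years ≈ 72 / 6.0
Years ≈ 12.0

12.0 years


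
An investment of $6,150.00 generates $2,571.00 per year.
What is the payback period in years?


Formula: Payback = investment / annual cash flow
Substituting: Payback = $6,150.00 / $2,571.00
Payback = 2.3921 years

2.3921 years


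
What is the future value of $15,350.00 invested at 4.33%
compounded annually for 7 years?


Formula: FV = P * (1 + r)^n
Substituting: FV = $15,350.00 * (1 + 0.0433)^7
Growth factor: (1.0433)^7 = 1.34544
FV = $15,350.00 * 1.34544 = $20,652.51

$20,652.51


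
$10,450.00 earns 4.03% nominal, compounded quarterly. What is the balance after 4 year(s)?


Formula: FV = P * (1 + r/m)^(m*t)
Period rate: r/m = 0.0403 / 4 = 0.010075
Total periods: m*t = 4 * 4 = 16
Growth factor: (1 + 0.010075)^16 = 1.173973
FV = $10,450.00 * 1.173973 = $12,268.01

$12,268.01


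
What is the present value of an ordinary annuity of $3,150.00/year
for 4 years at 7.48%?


Formula: PV = PMT * (1 - (1+r)^(-n)) / r
Discount factor: (1 + 0.0748)^(-4) = 0.749358
Bracket: 1 - 0.749358 = 0.250642
PV = $3,150.00 * 0.250642 / 0.0748 = $10,555.11

$10,555.11


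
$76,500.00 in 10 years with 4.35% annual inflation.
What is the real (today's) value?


Formula: Real value = nominal / (1 + inflation)^years
Price level: (1 + 0.0435)^10 = 1.530821
Real value = $76,500.00 / 1.530821 = $49,973.17

$49,973.17


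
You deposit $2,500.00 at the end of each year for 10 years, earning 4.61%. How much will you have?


Formula: FV = PMT * ((1+r)^n - 1) / r
Growth factor: (1 + 0.0461)^10 = 1.569394
Numerator: 1.569394 - 1 = 0.569394
FV = $2,500.00 * 0.569394 / 0.0461 = $30,878.21

$30,878.21


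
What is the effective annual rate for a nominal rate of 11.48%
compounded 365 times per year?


Formula: EAR = (1 + r/m)^m - 1
Period rate: r/m = 0.1148 / 365 = 0.000315
Compounding: (1 + 0.000315)^365 = 1.121629
EAR = 1.121629 - 1 = 0.121629

0.121629


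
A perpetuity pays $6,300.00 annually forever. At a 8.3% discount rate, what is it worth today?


Formula: PV = C / r
Substituting: PV = $6,300.00 / 0.083
PV = $75,903.61

$75,903.61


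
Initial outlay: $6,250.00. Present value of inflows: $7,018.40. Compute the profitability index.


Formula: PI = PV(cash flows) / initial investment
Substituting: PI = $7,018.40 / $6,250.00
PI = 1.1229

1.1229


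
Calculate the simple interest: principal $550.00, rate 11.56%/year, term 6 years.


Formula: I = P * r * t
Substituting: I = $550.00 * 0.1156 * 6
Step: I = $550.00 * 0.6936
I = $381.48

$381.48


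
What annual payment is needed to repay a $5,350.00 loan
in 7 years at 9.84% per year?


Formula: PMT = PV * r / (1 - (1+r)^(-n))
Denominator: 1 - (1 + 0.0984)^(-7) = 0.481586
Numerator: $5,350.00 * 0.0984 = 526.44
PMT = 526.44 / 0.481586 = $1,093.14

$1,093.14


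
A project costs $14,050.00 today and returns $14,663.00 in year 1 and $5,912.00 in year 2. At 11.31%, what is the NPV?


Formula: NPV = C0 + C1/(1+r) + C2/(1+r)^2
Discount C1: $14,663.00 / (1 + 0.1131) = $13,173.12
Discount C2: $5,912.00 / (1 + 0.1131)^2 = $4,771.62
NPV = -$14,050.00 + $13,173.12 + $4,771.62 = $3,894.74

$3,894.74


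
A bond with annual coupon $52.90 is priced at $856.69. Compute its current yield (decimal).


Formula: Current yield = annual coupon / price
Substituting: CY = $52.90 / $856.69
CY = 0.061749

0.061749


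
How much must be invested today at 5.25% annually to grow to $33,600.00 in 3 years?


Formula: PV = FV / (1 + r)^n
Substituting: PV = $33,600.00 / (1 + 0.0525)^3
Discount factor: (1.0525)^3 = 1.165913
PV = $33,600.00 / 1.165913 = $28,818.61

$28,818.61


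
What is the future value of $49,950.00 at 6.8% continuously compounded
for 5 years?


Formula: FV = P * e^(r*t)
Exponent: r*t = 0.068 * 5 = 0.34
e^(0.34) = 1.404948
FV = $49,950.00 * 1.404948 = $70,177.13

$70,177.13


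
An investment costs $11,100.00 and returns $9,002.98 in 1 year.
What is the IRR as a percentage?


Formula: IRR = C1/C0 - 1
Substituting: IRR = $9,002.98 / $11,100.00 - 1
Ratio: 0.811079 - 1 = -0.188921
IRR = -18.8921%

-18.8921%


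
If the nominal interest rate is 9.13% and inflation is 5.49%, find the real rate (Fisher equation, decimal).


Formula: (1 + r_real) = (1 + r_nom) / (1 + inflation)
Substituting: (1 + r_real) = 1.0913 / 1.0549
(1 + r_real) = 1.034506
r_real = 1.034506 - 1 = 0.034506

0.034506


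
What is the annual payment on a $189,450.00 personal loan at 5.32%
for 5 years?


Formula: PMT = PV * r / (1 - (1+r)^(-n))
Denominator: 1 - (1 + 0.0532)^(-5) = 0.228305
Numerator: $189,450.00 * 0.0532 = 10078.74
PMT = 10078.74 / 0.228305 = $44,145.97

$44,145.97


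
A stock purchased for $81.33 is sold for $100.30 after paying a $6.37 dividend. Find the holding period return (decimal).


Formula: HPR = (P1 - P0 + D) / P0
Gain: $100.30 - $81.33 + $6.37 = $25.34
HPR = $25.34 / $81.33 = 0.3116

0.3116


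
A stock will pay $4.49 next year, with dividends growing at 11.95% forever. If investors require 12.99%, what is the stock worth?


Formula: P = D1 / (r - g)
Spread: r - g = 0.1299 - 0.1195 = 0.0104
Substituting: P = $4.49 / 0.0104
P = $431.73

$431.73


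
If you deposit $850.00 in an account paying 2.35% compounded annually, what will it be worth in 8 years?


Formula: FV = P * (1 + r)^n
Substituting: FV = $850.00 * (1 + 0.0235)^8
Growth factor: (1.0235)^8 = 1.204212
FV = $850.00 * 1.204212 = $1,023.58

$1,023.58


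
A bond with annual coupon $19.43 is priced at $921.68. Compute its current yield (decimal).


Formula: Current yield = annual coupon / price
Substituting: CY = $19.43 / $921.68
CY = 0.021081

0.021081


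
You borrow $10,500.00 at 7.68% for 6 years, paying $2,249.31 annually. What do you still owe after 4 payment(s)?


Formula: Balance = PV*(1+r)^k - PMT*((1+r)^k - 1)/r
Growth: (1 + 0.0768)^4 = 1.344436
Accumulated factor: ((1+r)^k - 1)/r = 4.484846
Balance = $10,500.00 * 1.344436 - $2,249.31 * 4.484846
Balance = $4,028.77

$4,028.77


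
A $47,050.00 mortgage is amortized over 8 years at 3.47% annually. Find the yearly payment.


Formula: PMT = PV * r / (1 - (1+r)^(-n))
Denominator: 1 - (1 + 0.0347)^(-8) = 0.238825
Numerator: $47,050.00 * 0.0347 = 1632.635
PMT = 1632.635 / 0.238825 = $6,836.11

$6,836.11


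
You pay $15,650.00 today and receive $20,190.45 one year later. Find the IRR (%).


Formula: IRR = C1/C0 - 1
Substituting: IRR = $20,190.45 / $15,650.00 - 1
Ratio: 1.290125 - 1 = 0.290125
IRR = 29.0125%

29.0125%


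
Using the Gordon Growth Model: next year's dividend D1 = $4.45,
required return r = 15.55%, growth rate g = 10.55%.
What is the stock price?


Formula: P = D1 / (r - g)
Spread: r - g = 0.1555 - 0.1055 = 0.05
Substituting: P = $4.45 / 0.05
P = $89.00

$89.00


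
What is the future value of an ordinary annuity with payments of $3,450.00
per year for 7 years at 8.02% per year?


Formula: FV = PMT * ((1+r)^n - 1) / r
Growth factor: (1 + 0.0802)^7 = 1.716047
Numerator: 1.716047 - 1 = 0.716047
FV = $3,450.00 * 0.716047 / 0.0802 = $30,802.53

$30,802.53


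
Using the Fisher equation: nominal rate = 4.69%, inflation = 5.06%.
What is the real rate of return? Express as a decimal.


Formula: (1 + r_real) = (1 + r_nom) / (1 + inflation)
Substituting: (1 + r_real) = 1.0469 / 1.0506
(1 + r_real) = 0.996478
r_real = 0.996478 - 1 = -0.003522

-0.003522


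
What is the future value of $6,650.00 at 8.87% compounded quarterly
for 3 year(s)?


Formula: FV = P * (1 + r/m)^(m*t)
Period rate: r/m = 0.0887 / 4 = 0.022175
Total periods: m*t = 4 * 3 = 12
Growth factor: (1 + 0.022175)^12 = 1.301077
FV = $6,650.00 * 1.301077 = $8,652.16

$8,652.16


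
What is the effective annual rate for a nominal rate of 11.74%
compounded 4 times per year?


Formula: EAR = (1 + r/m)^m - 1
Period rate: r/m = 0.1174 / 4 = 0.02935
Compounding: (1 + 0.02935)^4 = 1.12267
EAR = 1.12267 - 1 = 0.12267

0.12267


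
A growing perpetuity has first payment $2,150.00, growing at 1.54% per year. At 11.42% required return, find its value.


Formula: PV = C / (r - g)
Spread: r - g = 0.1142 - 0.0154 = 0.0988
Substituting: PV = $2,150.00 / 0.0988
PV = $21,761.13

$21,761.13


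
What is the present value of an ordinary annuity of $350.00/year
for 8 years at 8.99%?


Formula: PV = PMT * (1 - (1+r)^(-n)) / r
Discount factor: (1 + 0.0899)^(-8) = 0.502235
Bracket: 1 - 0.502235 = 0.497765
PV = $350.00 * 0.497765 / 0.0899 = $1,937.91

$1,937.91


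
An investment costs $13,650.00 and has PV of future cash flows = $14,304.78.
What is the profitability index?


Formula: PI = PV(cash flows) / initial investment
Substituting: PI = $14,304.78 / $13,650.00
PI = 1.048

1.048


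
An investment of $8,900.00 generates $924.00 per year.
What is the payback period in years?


Formula: Payback = investment / annual cash flow
Substituting: Payback = $8,900.00 / $924.00
Payback = 9.632 years

9.632 years


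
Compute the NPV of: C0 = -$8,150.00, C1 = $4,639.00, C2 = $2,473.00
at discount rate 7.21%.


Formula: NPV = C0 + C1/(1+r) + C2/(1+r)^2
Discount C1: $4,639.00 / (1 + 0.0721) = $4,327.02
Discount C2: $2,473.00 / (1 + 0.0721)^2 = $2,151.56
NPV = -$8,150.00 + $4,327.02 + $2,151.56 = -$1,671.42

-$1,671.42


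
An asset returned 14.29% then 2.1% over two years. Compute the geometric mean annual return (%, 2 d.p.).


Formula: Geometric mean = ((1+r1)*(1+r2))^(1/2) - 1
Product: (1 + 0.1429) * (1 + 0.021) = 1.1429 * 1.021 = 1.166901
Square root: 1.166901^0.5 = 1.080232
Geometric mean = 1.080232 - 1 = 0.080232
As percentage: 8.02%

8.02%


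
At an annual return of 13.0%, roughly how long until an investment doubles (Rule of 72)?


Formula: Years ≈ 72 / r
Substituting: Years ≈ 72 / 13.0
Years ≈ 5.5

5.5 years


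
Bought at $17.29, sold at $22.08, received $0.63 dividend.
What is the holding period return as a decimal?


Formula: HPR = (P1 - P0 + D) / P0
Gain: $22.08 - $17.29 + $0.63 = $5.42
HPR = $5.42 / $17.29 = 0.3135

0.3135


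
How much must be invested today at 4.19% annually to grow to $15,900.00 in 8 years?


Formula: PV = FV / (1 + r)^n
Substituting: PV = $15,900.00 / (1 + 0.0419)^8
Discount factor: (1.0419)^8 = 1.3887
PV = $15,900.00 / 1.3887 = $11,449.56

$11,449.56


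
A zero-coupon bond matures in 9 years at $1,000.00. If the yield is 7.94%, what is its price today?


Formula: Price = FV / (1 + r)^n
Substituting: Price = $1,000.00 / (1 + 0.0794)^9
Discount factor: (1.0794)^9 = 1.989032
Price = $1,000.00 / 1.989032 = $502.76

$502.76


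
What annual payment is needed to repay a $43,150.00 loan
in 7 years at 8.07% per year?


Formula: PMT = PV * r / (1 - (1+r)^(-n))
Denominator: 1 - (1 + 0.0807)^(-7) = 0.41915
Numerator: $43,150.00 * 0.0807 = 3482.205
PMT = 3482.205 / 0.41915 = $8,307.78

$8,307.78


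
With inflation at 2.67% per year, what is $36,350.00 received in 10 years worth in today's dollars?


Formula: Real value = nominal / (1 + inflation)^years
Price level: (1 + 0.0267)^10 = 1.301474
Real value = $36,350.00 / 1.301474 = $27,929.86

$27,929.86


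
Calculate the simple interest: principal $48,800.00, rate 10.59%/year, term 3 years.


Formula: I = P * r * t
Substituting: I = $48,800.00 * 0.1059 * 3
Step: I = $48,800.00 * 0.3177
I = $15,503.76

$15,503.76


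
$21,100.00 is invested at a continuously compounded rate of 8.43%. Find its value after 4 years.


Formula: FV = P * e^(r*t)
Exponent: r*t = 0.0843 * 4 = 0.3372
e^(0.3372) = 1.401019
FV = $21,100.00 * 1.401019 = $29,561.51

$29,561.51


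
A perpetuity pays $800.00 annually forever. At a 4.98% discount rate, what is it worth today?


Formula: PV = C / r
Substituting: PV = $800.00 / 0.0498
PV = $16,064.26

$16,064.26


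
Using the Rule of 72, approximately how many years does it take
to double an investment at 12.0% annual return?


Formula: Years ≈ 72 / r
Substituting: Years ≈ 72 / 12.0
Years ≈ 6.0

6.0 years


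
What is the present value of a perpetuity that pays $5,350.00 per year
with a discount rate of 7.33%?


Formula: PV = C / r
Substituting: PV = $5,350.00 / 0.0733
PV = $72,987.72

$72,987.72


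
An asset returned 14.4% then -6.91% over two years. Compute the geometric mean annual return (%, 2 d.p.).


Formula: Geometric mean = ((1+r1)*(1+r2))^(1/2) - 1
Product: (1 + 0.144) * (1 + -0.0691) = 1.144 * 0.9309 = 1.06495
Square root: 1.06495^0.5 = 1.031964
Geometric mean = 1.031964 - 1 = 0.031964
As percentage: 3.20%

3.20%


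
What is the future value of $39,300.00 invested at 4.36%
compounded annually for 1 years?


Formula: FV = P * (1 + r)^n
Substituting: FV = $39,300.00 * (1 + 0.0436)^1
Growth factor: (1.0436)^1 = 1.0436
FV = $39,300.00 * 1.0436 = $41,013.48

$41,013.48


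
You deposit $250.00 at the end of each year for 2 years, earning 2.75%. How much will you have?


Formula: FV = PMT * ((1+r)^n - 1) / r
Growth factor: (1 + 0.0275)^2 = 1.055756
Numerator: 1.055756 - 1 = 0.055756
FV = $250.00 * 0.055756 / 0.0275 = $506.88

$506.88


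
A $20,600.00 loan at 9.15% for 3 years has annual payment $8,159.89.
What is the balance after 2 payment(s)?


Formula: Balance = PV*(1+r)^k - PMT*((1+r)^k - 1)/r
Growth: (1 + 0.0915)^2 = 1.191372
Accumulated factor: ((1+r)^k - 1)/r = 2.0915
Balance = $20,600.00 * 1.191372 - $8,159.89 * 2.0915
Balance = $7,475.86

$7,475.86


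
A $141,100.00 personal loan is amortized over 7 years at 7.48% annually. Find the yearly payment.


Formula: PMT = PV * r / (1 - (1+r)^(-n))
Denominator: 1 - (1 + 0.0748)^(-7) = 0.39646
Numerator: $141,100.00 * 0.0748 = 10554.28
PMT = 10554.28 / 0.39646 = $26,621.33

$26,621.33


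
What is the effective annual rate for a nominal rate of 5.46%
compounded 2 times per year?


Formula: EAR = (1 + r/m)^m - 1
Period rate: r/m = 0.0546 / 2 = 0.0273
Compounding: (1 + 0.0273)^2 = 1.055345
EAR = 1.055345 - 1 = 0.055345

0.055345


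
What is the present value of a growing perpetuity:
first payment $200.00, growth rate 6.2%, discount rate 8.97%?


Formula: PV = C / (r - g)
Spread: r - g = 0.0897 - 0.062 = 0.0277
Substituting: PV = $200.00 / 0.0277
PV = $7,220.22

$7,220.22


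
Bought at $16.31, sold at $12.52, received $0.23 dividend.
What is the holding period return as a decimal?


Formula: HPR = (P1 - P0 + D) / P0
Gain: $12.52 - $16.31 + $0.23 = -$3.56
HPR = -$3.56 / $16.31 = -0.2183

-0.2183


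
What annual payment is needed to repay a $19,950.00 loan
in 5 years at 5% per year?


Formula: PMT = PV * r / (1 - (1+r)^(-n))
Denominator: 1 - (1 + 0.05)^(-5) = 0.216474
Numerator: $19,950.00 * 0.05 = 997.5
PMT = 997.5 / 0.216474 = $4,607.95

$4,607.95


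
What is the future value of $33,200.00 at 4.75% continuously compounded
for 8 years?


Formula: FV = P * e^(r*t)
Exponent: r*t = 0.0475 * 8 = 0.38
e^(0.38) = 1.462285
FV = $33,200.00 * 1.462285 = $48,547.85

$48,547.85


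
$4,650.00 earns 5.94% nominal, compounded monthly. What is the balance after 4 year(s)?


Formula: FV = P * (1 + r/m)^(m*t)
Period rate: r/m = 0.0594 / 12 = 0.00495
Total periods: m*t = 12 * 4 = 48
Growth factor: (1 + 0.00495)^48 = 1.267459
FV = $4,650.00 * 1.267459 = $5,893.68

$5,893.68


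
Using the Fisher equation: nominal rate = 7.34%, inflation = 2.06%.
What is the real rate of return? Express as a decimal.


Formula: (1 + r_real) = (1 + r_nom) / (1 + inflation)
Substituting: (1 + r_real) = 1.0734 / 1.0206
(1 + r_real) = 1.051734
r_real = 1.051734 - 1 = 0.051734

0.051734


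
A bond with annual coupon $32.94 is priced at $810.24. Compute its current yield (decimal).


Formula: Current yield = annual coupon / price
Substituting: CY = $32.94 / $810.24
CY = 0.040655

0.040655


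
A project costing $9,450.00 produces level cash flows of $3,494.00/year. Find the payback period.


Formula: Payback = investment / annual cash flow
Substituting: Payback = $9,450.00 / $3,494.00
Payback = 2.7046 years

2.7046 years


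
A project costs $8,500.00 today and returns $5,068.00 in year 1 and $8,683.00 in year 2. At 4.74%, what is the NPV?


Formula: NPV = C0 + C1/(1+r) + C2/(1+r)^2
Discount C1: $5,068.00 / (1 + 0.0474) = $4,838.65
Discount C2: $8,683.00 / (1 + 0.0474)^2 = $7,914.89
NPV = -$8,500.00 + $4,838.65 + $7,914.89 = $4,253.53

$4,253.53


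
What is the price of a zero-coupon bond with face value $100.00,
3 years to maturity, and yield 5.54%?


Formula: Price = FV / (1 + r)^n
Substituting: Price = $100.00 / (1 + 0.0554)^3
Discount factor: (1.0554)^3 = 1.175578
Price = $100.00 / 1.175578 = $85.06

$85.06


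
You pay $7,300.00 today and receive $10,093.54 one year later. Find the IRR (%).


Formula: IRR = C1/C0 - 1
Substituting: IRR = $10,093.54 / $7,300.00 - 1
Ratio: 1.382677 - 1 = 0.382677
IRR = 38.2677%

38.2677%


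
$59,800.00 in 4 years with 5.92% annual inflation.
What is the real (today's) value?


Formula: Real value = nominal / (1 + inflation)^years
Price level: (1 + 0.0592)^4 = 1.25867
Real value = $59,800.00 / 1.25867 = $47,510.47

$47,510.47


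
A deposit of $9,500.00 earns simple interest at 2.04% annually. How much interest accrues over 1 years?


Formula: I = P * r * t
Substituting: I = $9,500.00 * 0.0204 * 1
Step: I = $9,500.00 * 0.0204
I = $193.80

$193.80


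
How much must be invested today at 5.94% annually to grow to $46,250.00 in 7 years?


Formula: PV = FV / (1 + r)^n
Substituting: PV = $46,250.00 / (1 + 0.0594)^7
Discount factor: (1.0594)^7 = 1.497683
PV = $46,250.00 / 1.497683 = $30,881.04

$30,881.04


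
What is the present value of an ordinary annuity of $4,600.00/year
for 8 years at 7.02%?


Formula: PV = PMT * (1 - (1+r)^(-n)) / r
Discount factor: (1 + 0.0702)^(-8) = 0.58114
Bracket: 1 - 0.58114 = 0.41886
PV = $4,600.00 * 0.41886 / 0.0702 = $27,446.70

$27,446.70


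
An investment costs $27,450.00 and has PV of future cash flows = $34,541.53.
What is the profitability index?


Formula: PI = PV(cash flows) / initial investment
Substituting: PI = $34,541.53 / $27,450.00
PI = 1.2583

1.2583


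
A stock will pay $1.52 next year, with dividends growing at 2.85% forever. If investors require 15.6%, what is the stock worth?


Formula: P = D1 / (r - g)
Spread: r - g = 0.156 - 0.0285 = 0.1275
Substituting: P = $1.52 / 0.1275
P = $11.92

$11.92


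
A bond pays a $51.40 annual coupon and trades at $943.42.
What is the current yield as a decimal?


Formula: Current yield = annual coupon / price
Substituting: CY = $51.40 / $943.42
CY = 0.054483

0.054483


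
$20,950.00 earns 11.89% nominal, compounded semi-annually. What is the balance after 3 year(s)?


Formula: FV = P * (1 + r/m)^(m*t)
Period rate: r/m = 0.1189 / 2 = 0.05945
Total periods: m*t = 2 * 3 = 6
Growth factor: (1 + 0.05945)^6 = 1.414109
FV = $20,950.00 * 1.414109 = $29,625.58

$29,625.58


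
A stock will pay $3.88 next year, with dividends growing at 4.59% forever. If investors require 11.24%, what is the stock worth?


Formula: P = D1 / (r - g)
Spread: r - g = 0.1124 - 0.0459 = 0.0665
Substituting: P = $3.88 / 0.0665
P = $58.35

$58.35


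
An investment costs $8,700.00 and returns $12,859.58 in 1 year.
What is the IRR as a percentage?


Formula: IRR = C1/C0 - 1
Substituting: IRR = $12,859.58 / $8,700.00 - 1
Ratio: 1.478113 - 1 = 0.478113
IRR = 47.8113%

47.8113%


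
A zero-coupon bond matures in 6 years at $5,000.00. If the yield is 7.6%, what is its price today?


Formula: Price = FV / (1 + r)^n
Substituting: Price = $5,000.00 / (1 + 0.076)^6
Discount factor: (1.076)^6 = 1.551935
Price = $5,000.00 / 1.551935 = $3,221.78

$3,221.78


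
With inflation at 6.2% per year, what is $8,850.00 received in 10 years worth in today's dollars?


Formula: Real value = nominal / (1 + inflation)^years
Price level: (1 + 0.062)^10 = 1.824926
Real value = $8,850.00 / 1.824926 = $4,849.51

$4,849.51


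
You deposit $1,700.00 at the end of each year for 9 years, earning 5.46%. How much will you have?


Formula: FV = PMT * ((1+r)^n - 1) / r
Growth factor: (1 + 0.0546)^9 = 1.613578
Numerator: 1.613578 - 1 = 0.613578
FV = $1,700.00 * 0.613578 / 0.0546 = $19,104.07

$19,104.07


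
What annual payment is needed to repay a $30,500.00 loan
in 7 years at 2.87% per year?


Formula: PMT = PV * r / (1 - (1+r)^(-n))
Denominator: 1 - (1 + 0.0287)^(-7) = 0.179688
Numerator: $30,500.00 * 0.0287 = 875.35
PMT = 875.35 / 0.179688 = $4,871.49

$4,871.49


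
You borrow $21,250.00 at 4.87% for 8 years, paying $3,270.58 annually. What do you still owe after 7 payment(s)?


Formula: Balance = PV*(1+r)^k - PMT*((1+r)^k - 1)/r
Growth: (1 + 0.0487)^7 = 1.394951
Accumulated factor: ((1+r)^k - 1)/r = 8.109872
Balance = $21,250.00 * 1.394951 - $3,270.58 * 8.109872
Balance = $3,118.72

$3,118.72


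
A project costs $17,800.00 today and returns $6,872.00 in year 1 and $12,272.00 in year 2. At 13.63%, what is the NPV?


Formula: NPV = C0 + C1/(1+r) + C2/(1+r)^2
Discount C1: $6,872.00 / (1 + 0.1363) = $6,047.70
Discount C2: $12,272.00 / (1 + 0.1363)^2 = $9,504.50
NPV = -$17,800.00 + $6,047.70 + $9,504.50 = -$2,247.80

-$2,247.80


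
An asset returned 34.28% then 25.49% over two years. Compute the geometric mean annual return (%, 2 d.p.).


Formula: Geometric mean = ((1+r1)*(1+r2))^(1/2) - 1
Product: (1 + 0.3428) * (1 + 0.2549) = 1.3428 * 1.2549 = 1.68508
Square root: 1.68508^0.5 = 1.298106
Geometric mean = 1.298106 - 1 = 0.298106
As percentage: 29.81%

29.81%


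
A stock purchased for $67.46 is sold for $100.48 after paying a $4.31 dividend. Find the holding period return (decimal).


Formula: HPR = (P1 - P0 + D) / P0
Gain: $100.48 - $67.46 + $4.31 = $37.33
HPR = $37.33 / $67.46 = 0.5534

0.5534


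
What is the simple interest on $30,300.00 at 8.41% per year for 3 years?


Formula: I = P * r * t
Substituting: I = $30,300.00 * 0.0841 * 3
Step: I = $30,300.00 * 0.2523
I = $7,644.69

$7,644.69


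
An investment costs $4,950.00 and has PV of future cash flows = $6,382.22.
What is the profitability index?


Formula: PI = PV(cash flows) / initial investment
Substituting: PI = $6,382.22 / $4,950.00
PI = 1.2893

1.2893


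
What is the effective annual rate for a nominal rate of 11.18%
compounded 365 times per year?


Formula: EAR = (1 + r/m)^m - 1
Period rate: r/m = 0.1118 / 365 = 0.000306
Compounding: (1 + 0.000306)^365 = 1.11827
EAR = 1.11827 - 1 = 0.11827

0.11827


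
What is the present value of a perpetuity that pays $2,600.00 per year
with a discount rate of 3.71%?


Formula: PV = C / r
Substituting: PV = $2,600.00 / 0.0371
PV = $70,080.86

$70,080.86


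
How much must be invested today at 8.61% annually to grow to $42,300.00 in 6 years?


Formula: PV = FV / (1 + r)^n
Substituting: PV = $42,300.00 / (1 + 0.0861)^6
Discount factor: (1.0861)^6 = 1.641417
PV = $42,300.00 / 1.641417 = $25,770.42

$25,770.42


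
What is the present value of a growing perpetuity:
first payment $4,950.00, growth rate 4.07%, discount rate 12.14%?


Formula: PV = C / (r - g)
Spread: r - g = 0.1214 - 0.0407 = 0.0807
Substituting: PV = $4,950.00 / 0.0807
PV = $61,338.29

$61,338.29


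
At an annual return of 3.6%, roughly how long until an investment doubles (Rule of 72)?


Formula: Years ≈ 72 / r
Substituting: Years ≈ 72 / 3.6
Years ≈ 20.0

20.0 years


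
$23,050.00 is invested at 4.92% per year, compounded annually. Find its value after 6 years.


Formula: FV = P * (1 + r)^n
Substituting: FV = $23,050.00 * (1 + 0.0492)^6
Growth factor: (1.0492)^6 = 1.333981
FV = $23,050.00 * 1.333981 = $30,748.27

$30,748.27


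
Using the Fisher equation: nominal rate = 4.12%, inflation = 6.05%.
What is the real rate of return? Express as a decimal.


Formula: (1 + r_real) = (1 + r_nom) / (1 + inflation)
Substituting: (1 + r_real) = 1.0412 / 1.0605
(1 + r_real) = 0.981801
r_real = 0.981801 - 1 = -0.018199

-0.018199


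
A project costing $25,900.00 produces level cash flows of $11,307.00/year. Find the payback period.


Formula: Payback = investment / annual cash flow
Substituting: Payback = $25,900.00 / $11,307.00
Payback = 2.2906 years

2.2906 years


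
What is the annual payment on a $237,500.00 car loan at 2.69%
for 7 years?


Formula: PMT = PV * r / (1 - (1+r)^(-n))
Denominator: 1 - (1 + 0.0269)^(-7) = 0.16957
Numerator: $237,500.00 * 0.0269 = 6388.75
PMT = 6388.75 / 0.16957 = $37,676.14

$37,676.14


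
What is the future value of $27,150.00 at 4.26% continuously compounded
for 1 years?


Formula: FV = P * e^(r*t)
Exponent: r*t = 0.0426 * 1 = 0.0426
e^(0.0426) = 1.04352
FV = $27,150.00 * 1.04352 = $28,331.58

$28,331.58


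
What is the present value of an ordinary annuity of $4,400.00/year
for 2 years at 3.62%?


Formula: PV = PMT * (1 - (1+r)^(-n)) / r
Discount factor: (1 + 0.0362)^(-2) = 0.93135
Bracket: 1 - 0.93135 = 0.06865
PV = $4,400.00 * 0.06865 / 0.0362 = $8,344.22

$8,344.22


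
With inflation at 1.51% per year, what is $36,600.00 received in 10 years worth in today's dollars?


Formula: Real value = nominal / (1 + inflation)^years
Price level: (1 + 0.0151)^10 = 1.161685
Real value = $36,600.00 / 1.161685 = $31,505.97

$31,505.97


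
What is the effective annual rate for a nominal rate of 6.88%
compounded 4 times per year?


Formula: EAR = (1 + r/m)^m - 1
Period rate: r/m = 0.0688 / 4 = 0.0172
Compounding: (1 + 0.0172)^4 = 1.070595
EAR = 1.070595 - 1 = 0.070595

0.070595


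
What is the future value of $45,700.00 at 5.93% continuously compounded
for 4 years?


Formula: FV = P * e^(r*t)
Exponent: r*t = 0.0593 * 4 = 0.2372
e^(0.2372) = 1.267695
FV = $45,700.00 * 1.267695 = $57,933.64

$57,933.64


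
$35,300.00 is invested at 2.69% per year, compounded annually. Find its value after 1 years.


Formula: FV = P * (1 + r)^n
Substituting: FV = $35,300.00 * (1 + 0.0269)^1
Growth factor: (1.0269)^1 = 1.0269
FV = $35,300.00 * 1.0269 = $36,249.57

$36,249.57


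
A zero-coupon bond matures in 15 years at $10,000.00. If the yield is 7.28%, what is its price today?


Formula: Price = FV / (1 + r)^n
Substituting: Price = $10,000.00 / (1 + 0.0728)^15
Discount factor: (1.0728)^15 = 2.869336
Price = $10,000.00 / 2.869336 = $3,485.13

$3,485.13


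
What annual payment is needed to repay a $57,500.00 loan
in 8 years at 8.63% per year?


Formula: PMT = PV * r / (1 - (1+r)^(-n))
Denominator: 1 - (1 + 0.0863)^(-8) = 0.484294
Numerator: $57,500.00 * 0.0863 = 4962.25
PMT = 4962.25 / 0.484294 = $10,246.35

$10,246.35


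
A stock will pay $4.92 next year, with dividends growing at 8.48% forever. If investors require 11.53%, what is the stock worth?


Formula: P = D1 / (r - g)
Spread: r - g = 0.1153 - 0.0848 = 0.0305
Substituting: P = $4.92 / 0.0305
P = $161.31

$161.31


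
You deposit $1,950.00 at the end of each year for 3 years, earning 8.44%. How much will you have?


Formula: FV = PMT * ((1+r)^n - 1) / r
Growth factor: (1 + 0.0844)^3 = 1.275171
Numerator: 1.275171 - 1 = 0.275171
FV = $1,950.00 * 0.275171 / 0.0844 = $6,357.63

$6,357.63


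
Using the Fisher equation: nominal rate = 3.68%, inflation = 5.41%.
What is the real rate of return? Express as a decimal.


Formula: (1 + r_real) = (1 + r_nom) / (1 + inflation)
Substituting: (1 + r_real) = 1.0368 / 1.0541
(1 + r_real) = 0.983588
r_real = 0.983588 - 1 = -0.016412

-0.016412


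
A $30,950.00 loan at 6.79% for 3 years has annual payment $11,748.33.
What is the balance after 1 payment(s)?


Formula: Balance = PV*(1+r)^k - PMT*((1+r)^k - 1)/r
Growth: (1 + 0.0679)^1 = 1.0679
Accumulated factor: ((1+r)^k - 1)/r = 1.0
Balance = $30,950.00 * 1.0679 - $11,748.33 * 1.0
Balance = $21,303.18

$21,303.18


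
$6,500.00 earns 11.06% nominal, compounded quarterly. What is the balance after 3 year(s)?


Formula: FV = P * (1 + r/m)^(m*t)
Period rate: r/m = 0.1106 / 4 = 0.02765
Total periods: m*t = 4 * 3 = 12
Growth factor: (1 + 0.02765)^12 = 1.387212
FV = $6,500.00 * 1.387212 = $9,016.88

$9,016.88


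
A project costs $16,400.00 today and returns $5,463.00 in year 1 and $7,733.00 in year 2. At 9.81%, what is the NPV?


Formula: NPV = C0 + C1/(1+r) + C2/(1+r)^2
Discount C1: $5,463.00 / (1 + 0.0981) = $4,974.96
Discount C2: $7,733.00 / (1 + 0.0981)^2 = $6,413.04
NPV = -$16,400.00 + $4,974.96 + $6,413.04 = -$5,012.00

-$5,012.00


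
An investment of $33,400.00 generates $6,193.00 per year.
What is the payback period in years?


Formula: Payback = investment / annual cash flow
Substituting: Payback = $33,400.00 / $6,193.00
Payback = 5.3932 years

5.3932 years


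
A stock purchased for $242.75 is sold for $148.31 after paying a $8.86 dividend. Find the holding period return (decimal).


Formula: HPR = (P1 - P0 + D) / P0
Gain: $148.31 - $242.75 + $8.86 = -$85.58
HPR = -$85.58 / $242.75 = -0.3525

-0.3525


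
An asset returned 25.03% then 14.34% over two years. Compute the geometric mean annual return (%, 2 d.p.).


Formula: Geometric mean = ((1+r1)*(1+r2))^(1/2) - 1
Product: (1 + 0.2503) * (1 + 0.1434) = 1.2503 * 1.1434 = 1.429593
Square root: 1.429593^0.5 = 1.195656
Geometric mean = 1.195656 - 1 = 0.195656
As percentage: 19.57%

19.57%


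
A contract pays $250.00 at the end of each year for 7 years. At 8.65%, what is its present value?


Formula: PV = PMT * (1 - (1+r)^(-n)) / r
Discount factor: (1 + 0.0865)^(-7) = 0.559489
Bracket: 1 - 0.559489 = 0.440511
PV = $250.00 * 0.440511 / 0.0865 = $1,273.15

$1,273.15


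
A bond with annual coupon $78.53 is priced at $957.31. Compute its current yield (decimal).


Formula: Current yield = annual coupon / price
Substituting: CY = $78.53 / $957.31
CY = 0.082032

0.082032


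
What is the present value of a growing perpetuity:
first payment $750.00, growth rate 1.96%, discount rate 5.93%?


Formula: PV = C / (r - g)
Spread: r - g = 0.0593 - 0.0196 = 0.0397
Substituting: PV = $750.00 / 0.0397
PV = $18,891.69

$18,891.69


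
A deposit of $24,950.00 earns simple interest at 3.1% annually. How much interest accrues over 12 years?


Formula: I = P * r * t
Substituting: I = $24,950.00 * 0.031 * 12
Step: I = $24,950.00 * 0.372
I = $9,281.40

$9,281.40


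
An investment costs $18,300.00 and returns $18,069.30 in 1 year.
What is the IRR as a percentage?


Formula: IRR = C1/C0 - 1
Substituting: IRR = $18,069.30 / $18,300.00 - 1
Ratio: 0.987393 - 1 = -0.012607
IRR = -1.2607%

-1.2607%


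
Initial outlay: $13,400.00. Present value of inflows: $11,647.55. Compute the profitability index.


Formula: PI = PV(cash flows) / initial investment
Substituting: PI = $11,647.55 / $13,400.00
PI = 0.8692

0.8692


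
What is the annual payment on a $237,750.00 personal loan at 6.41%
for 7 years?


Formula: PMT = PV * r / (1 - (1+r)^(-n))
Denominator: 1 - (1 + 0.0641)^(-7) = 0.352674
Numerator: $237,750.00 * 0.0641 = 15239.775
PMT = 15239.775 / 0.352674 = $43,212.05

$43,212.05


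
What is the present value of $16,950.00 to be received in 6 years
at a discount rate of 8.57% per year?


Formula: PV = FV / (1 + r)^n
Substituting: PV = $16,950.00 / (1 + 0.0857)^6
Discount factor: (1.0857)^6 = 1.637793
PV = $16,950.00 / 1.637793 = $10,349.29

$10,349.29


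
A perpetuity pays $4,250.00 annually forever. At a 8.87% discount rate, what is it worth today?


Formula: PV = C / r
Substituting: PV = $4,250.00 / 0.0887
PV = $47,914.32

$47,914.32


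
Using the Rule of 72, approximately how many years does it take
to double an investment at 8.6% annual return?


Formula: Years ≈ 72 / r
Substituting: Years ≈ 72 / 8.6
Years ≈ 8.4

8.4 years


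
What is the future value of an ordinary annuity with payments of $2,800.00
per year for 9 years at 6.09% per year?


Formula: FV = PMT * ((1+r)^n - 1) / r
Growth factor: (1 + 0.0609)^9 = 1.702433
Numerator: 1.702433 - 1 = 0.702433
FV = $2,800.00 * 0.702433 / 0.0609 = $32,295.77

$32,295.77


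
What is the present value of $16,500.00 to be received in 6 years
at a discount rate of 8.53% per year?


Formula: PV = FV / (1 + r)^n
Substituting: PV = $16,500.00 / (1 + 0.0853)^6
Discount factor: (1.0853)^6 = 1.634176
PV = $16,500.00 / 1.634176 = $10,096.83

$10,096.83


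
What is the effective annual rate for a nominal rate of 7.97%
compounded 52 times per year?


Formula: EAR = (1 + r/m)^m - 1
Period rate: r/m = 0.0797 / 52 = 0.001533
Compounding: (1 + 0.001533)^52 = 1.082896
EAR = 1.082896 - 1 = 0.082896

0.082896


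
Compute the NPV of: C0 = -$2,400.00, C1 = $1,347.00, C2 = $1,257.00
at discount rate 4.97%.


Formula: NPV = C0 + C1/(1+r) + C2/(1+r)^2
Discount C1: $1,347.00 / (1 + 0.0497) = $1,283.22
Discount C2: $1,257.00 / (1 + 0.0497)^2 = $1,140.79
NPV = -$2,400.00 + $1,283.22 + $1,140.79 = $24.01

$24.01


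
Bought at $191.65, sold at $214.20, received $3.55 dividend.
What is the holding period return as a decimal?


Formula: HPR = (P1 - P0 + D) / P0
Gain: $214.20 - $191.65 + $3.55 = $26.10
HPR = $26.10 / $191.65 = 0.1362

0.1362


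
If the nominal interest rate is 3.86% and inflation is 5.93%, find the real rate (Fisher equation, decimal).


Formula: (1 + r_real) = (1 + r_nom) / (1 + inflation)
Substituting: (1 + r_real) = 1.0386 / 1.0593
(1 + r_real) = 0.980459
r_real = 0.980459 - 1 = -0.019541

-0.019541


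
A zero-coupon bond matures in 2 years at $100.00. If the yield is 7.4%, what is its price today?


Formula: Price = FV / (1 + r)^n
Substituting: Price = $100.00 / (1 + 0.074)^2
Discount factor: (1.074)^2 = 1.153476
Price = $100.00 / 1.153476 = $86.69

$86.69


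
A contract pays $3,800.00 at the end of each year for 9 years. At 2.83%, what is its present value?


Formula: PV = PMT * (1 - (1+r)^(-n)) / r
Discount factor: (1 + 0.0283)^(-9) = 0.777896
Bracket: 1 - 0.777896 = 0.222104
PV = $3,800.00 * 0.222104 / 0.0283 = $29,823.17

$29,823.17
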